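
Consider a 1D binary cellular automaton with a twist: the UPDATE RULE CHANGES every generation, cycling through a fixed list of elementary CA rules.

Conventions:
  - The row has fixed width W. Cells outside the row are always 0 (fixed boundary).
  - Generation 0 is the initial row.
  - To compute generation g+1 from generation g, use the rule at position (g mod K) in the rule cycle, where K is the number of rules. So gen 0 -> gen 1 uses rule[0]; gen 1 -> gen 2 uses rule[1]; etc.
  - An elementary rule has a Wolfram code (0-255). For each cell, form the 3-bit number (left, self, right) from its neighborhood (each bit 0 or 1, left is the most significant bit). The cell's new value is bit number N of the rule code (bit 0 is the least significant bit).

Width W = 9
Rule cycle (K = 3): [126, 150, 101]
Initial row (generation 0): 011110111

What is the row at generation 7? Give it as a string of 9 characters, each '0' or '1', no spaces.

Answer: 011111111

Derivation:
Gen 0: 011110111
Gen 1 (rule 126): 110011101
Gen 2 (rule 150): 001101001
Gen 3 (rule 101): 100111001
Gen 4 (rule 126): 111101111
Gen 5 (rule 150): 011000110
Gen 6 (rule 101): 001010010
Gen 7 (rule 126): 011111111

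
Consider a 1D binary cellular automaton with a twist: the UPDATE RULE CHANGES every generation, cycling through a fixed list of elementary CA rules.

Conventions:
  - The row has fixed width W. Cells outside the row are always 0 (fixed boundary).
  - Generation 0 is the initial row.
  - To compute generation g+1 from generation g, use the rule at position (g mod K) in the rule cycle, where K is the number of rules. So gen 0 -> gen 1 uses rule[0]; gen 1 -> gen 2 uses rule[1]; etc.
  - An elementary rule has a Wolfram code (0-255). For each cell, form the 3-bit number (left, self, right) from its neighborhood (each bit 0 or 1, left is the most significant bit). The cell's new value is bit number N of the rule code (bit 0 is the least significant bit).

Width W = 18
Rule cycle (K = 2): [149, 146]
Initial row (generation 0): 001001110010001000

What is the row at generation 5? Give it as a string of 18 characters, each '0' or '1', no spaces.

Gen 0: 001001110010001000
Gen 1 (rule 149): 101100101011101111
Gen 2 (rule 146): 000011000001000110
Gen 3 (rule 149): 111000111101110001
Gen 4 (rule 146): 010101011000101010
Gen 5 (rule 149): 010101000110101011

Answer: 010101000110101011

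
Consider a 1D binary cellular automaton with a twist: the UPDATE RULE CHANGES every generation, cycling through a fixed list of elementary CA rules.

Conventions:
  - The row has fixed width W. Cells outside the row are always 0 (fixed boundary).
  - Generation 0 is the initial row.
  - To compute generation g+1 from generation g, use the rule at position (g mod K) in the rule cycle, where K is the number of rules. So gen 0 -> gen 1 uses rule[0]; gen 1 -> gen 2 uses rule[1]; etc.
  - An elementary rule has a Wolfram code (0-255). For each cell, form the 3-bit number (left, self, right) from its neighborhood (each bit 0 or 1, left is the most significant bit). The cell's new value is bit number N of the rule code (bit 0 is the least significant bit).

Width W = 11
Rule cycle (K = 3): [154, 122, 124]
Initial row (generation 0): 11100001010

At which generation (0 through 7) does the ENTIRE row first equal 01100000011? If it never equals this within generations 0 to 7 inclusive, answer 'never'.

Answer: 5

Derivation:
Gen 0: 11100001010
Gen 1 (rule 154): 11010010001
Gen 2 (rule 122): 11101101010
Gen 3 (rule 124): 10111111111
Gen 4 (rule 154): 00111111110
Gen 5 (rule 122): 01100000011
Gen 6 (rule 124): 01110000011
Gen 7 (rule 154): 11101000110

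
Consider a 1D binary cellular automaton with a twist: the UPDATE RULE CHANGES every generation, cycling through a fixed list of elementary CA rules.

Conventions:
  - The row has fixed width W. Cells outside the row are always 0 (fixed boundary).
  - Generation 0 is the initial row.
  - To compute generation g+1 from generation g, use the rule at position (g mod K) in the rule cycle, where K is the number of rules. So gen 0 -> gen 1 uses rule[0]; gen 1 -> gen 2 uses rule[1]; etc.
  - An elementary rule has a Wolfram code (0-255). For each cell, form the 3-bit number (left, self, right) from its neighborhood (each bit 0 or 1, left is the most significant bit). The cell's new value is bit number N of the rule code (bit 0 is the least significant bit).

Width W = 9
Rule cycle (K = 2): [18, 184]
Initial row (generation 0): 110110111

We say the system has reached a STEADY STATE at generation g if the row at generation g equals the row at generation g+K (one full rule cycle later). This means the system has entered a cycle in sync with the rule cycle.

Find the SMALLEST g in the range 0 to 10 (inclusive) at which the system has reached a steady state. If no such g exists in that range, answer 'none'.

Gen 0: 110110111
Gen 1 (rule 18): 000000000
Gen 2 (rule 184): 000000000
Gen 3 (rule 18): 000000000
Gen 4 (rule 184): 000000000
Gen 5 (rule 18): 000000000
Gen 6 (rule 184): 000000000
Gen 7 (rule 18): 000000000
Gen 8 (rule 184): 000000000
Gen 9 (rule 18): 000000000
Gen 10 (rule 184): 000000000
Gen 11 (rule 18): 000000000
Gen 12 (rule 184): 000000000

Answer: 1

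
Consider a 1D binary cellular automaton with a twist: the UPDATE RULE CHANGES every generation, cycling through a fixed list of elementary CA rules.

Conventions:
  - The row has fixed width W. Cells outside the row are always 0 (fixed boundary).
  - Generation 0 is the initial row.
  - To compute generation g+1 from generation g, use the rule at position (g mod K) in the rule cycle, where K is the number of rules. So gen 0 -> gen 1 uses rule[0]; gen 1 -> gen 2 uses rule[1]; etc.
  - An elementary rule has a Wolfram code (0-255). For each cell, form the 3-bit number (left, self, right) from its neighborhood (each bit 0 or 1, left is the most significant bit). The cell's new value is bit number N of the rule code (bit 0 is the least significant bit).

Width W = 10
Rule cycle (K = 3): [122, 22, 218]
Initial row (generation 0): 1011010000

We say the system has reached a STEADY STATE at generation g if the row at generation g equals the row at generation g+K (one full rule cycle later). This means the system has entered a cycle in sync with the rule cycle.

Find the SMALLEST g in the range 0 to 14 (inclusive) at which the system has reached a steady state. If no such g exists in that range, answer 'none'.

Gen 0: 1011010000
Gen 1 (rule 122): 0111101000
Gen 2 (rule 22): 1000001100
Gen 3 (rule 218): 0100011110
Gen 4 (rule 122): 1010110011
Gen 5 (rule 22): 1010001100
Gen 6 (rule 218): 0001011110
Gen 7 (rule 122): 0010110011
Gen 8 (rule 22): 0110001100
Gen 9 (rule 218): 1111011110
Gen 10 (rule 122): 1001110011
Gen 11 (rule 22): 1110001100
Gen 12 (rule 218): 1111011110
Gen 13 (rule 122): 1001110011
Gen 14 (rule 22): 1110001100
Gen 15 (rule 218): 1111011110
Gen 16 (rule 122): 1001110011
Gen 17 (rule 22): 1110001100

Answer: 9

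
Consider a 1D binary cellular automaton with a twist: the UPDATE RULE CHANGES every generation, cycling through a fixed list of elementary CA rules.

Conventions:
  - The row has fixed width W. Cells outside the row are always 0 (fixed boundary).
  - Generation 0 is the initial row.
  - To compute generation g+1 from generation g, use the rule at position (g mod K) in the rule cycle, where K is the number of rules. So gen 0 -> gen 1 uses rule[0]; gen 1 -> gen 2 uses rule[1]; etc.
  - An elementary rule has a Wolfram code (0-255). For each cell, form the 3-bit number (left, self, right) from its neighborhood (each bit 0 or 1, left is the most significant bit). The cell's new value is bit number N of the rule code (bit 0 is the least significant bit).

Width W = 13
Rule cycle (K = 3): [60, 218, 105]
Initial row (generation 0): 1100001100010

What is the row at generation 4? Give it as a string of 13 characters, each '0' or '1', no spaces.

Gen 0: 1100001100010
Gen 1 (rule 60): 1010001010011
Gen 2 (rule 218): 0001010001111
Gen 3 (rule 105): 1100100101001
Gen 4 (rule 60): 1010110111101

Answer: 1010110111101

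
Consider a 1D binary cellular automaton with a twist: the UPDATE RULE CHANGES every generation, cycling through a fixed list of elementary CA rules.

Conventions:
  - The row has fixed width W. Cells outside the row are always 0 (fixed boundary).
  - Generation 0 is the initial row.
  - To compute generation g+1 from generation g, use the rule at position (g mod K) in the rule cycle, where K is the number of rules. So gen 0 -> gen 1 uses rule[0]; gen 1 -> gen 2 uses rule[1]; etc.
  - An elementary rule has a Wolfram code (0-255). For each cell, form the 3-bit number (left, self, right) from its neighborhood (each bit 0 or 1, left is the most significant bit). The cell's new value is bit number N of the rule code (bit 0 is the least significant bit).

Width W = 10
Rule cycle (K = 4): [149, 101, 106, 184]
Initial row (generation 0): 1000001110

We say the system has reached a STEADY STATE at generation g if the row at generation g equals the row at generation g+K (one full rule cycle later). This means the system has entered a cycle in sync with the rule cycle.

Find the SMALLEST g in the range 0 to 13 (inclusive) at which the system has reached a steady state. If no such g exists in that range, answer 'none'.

Answer: none

Derivation:
Gen 0: 1000001110
Gen 1 (rule 149): 1111100101
Gen 2 (rule 101): 0000100111
Gen 3 (rule 106): 0001001101
Gen 4 (rule 184): 0000101010
Gen 5 (rule 149): 1110101011
Gen 6 (rule 101): 0011111101
Gen 7 (rule 106): 0110000110
Gen 8 (rule 184): 0101000101
Gen 9 (rule 149): 0101110101
Gen 10 (rule 101): 0110011111
Gen 11 (rule 106): 1110110001
Gen 12 (rule 184): 1101101000
Gen 13 (rule 149): 0000001111
Gen 14 (rule 101): 1111100001
Gen 15 (rule 106): 1000100010
Gen 16 (rule 184): 0100010001
Gen 17 (rule 149): 0111011101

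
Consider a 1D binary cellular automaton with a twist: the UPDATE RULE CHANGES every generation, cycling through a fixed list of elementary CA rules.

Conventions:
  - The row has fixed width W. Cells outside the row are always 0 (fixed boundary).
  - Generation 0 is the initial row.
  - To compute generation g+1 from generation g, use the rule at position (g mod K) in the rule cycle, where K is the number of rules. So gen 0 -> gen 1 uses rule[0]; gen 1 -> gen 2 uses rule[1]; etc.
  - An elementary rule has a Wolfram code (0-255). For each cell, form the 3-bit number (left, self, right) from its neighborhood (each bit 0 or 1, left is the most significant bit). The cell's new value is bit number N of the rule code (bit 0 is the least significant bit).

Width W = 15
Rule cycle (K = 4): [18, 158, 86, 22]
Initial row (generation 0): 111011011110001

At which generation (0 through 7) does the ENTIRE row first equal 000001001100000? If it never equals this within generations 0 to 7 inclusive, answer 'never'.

Gen 0: 111011011110001
Gen 1 (rule 18): 000000000001010
Gen 2 (rule 158): 000000000011011
Gen 3 (rule 86): 000000000101001
Gen 4 (rule 22): 000000001101111
Gen 5 (rule 18): 000000010000000
Gen 6 (rule 158): 000000111000000
Gen 7 (rule 86): 000001001100000

Answer: 7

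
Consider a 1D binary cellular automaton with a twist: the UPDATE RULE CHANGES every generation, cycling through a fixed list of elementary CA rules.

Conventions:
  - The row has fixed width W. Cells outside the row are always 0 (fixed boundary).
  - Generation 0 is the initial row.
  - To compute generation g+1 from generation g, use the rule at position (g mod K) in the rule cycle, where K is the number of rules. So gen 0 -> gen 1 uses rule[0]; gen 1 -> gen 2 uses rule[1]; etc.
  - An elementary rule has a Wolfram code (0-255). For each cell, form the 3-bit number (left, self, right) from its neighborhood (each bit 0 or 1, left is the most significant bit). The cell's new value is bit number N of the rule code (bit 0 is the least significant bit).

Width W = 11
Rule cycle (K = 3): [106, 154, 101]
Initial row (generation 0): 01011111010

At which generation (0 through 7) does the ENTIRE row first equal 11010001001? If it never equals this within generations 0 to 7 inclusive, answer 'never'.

Answer: never

Derivation:
Gen 0: 01011111010
Gen 1 (rule 106): 10110001100
Gen 2 (rule 154): 00101011010
Gen 3 (rule 101): 10111101110
Gen 4 (rule 106): 01100111010
Gen 5 (rule 154): 11011110001
Gen 6 (rule 101): 01100010101
Gen 7 (rule 106): 11100101010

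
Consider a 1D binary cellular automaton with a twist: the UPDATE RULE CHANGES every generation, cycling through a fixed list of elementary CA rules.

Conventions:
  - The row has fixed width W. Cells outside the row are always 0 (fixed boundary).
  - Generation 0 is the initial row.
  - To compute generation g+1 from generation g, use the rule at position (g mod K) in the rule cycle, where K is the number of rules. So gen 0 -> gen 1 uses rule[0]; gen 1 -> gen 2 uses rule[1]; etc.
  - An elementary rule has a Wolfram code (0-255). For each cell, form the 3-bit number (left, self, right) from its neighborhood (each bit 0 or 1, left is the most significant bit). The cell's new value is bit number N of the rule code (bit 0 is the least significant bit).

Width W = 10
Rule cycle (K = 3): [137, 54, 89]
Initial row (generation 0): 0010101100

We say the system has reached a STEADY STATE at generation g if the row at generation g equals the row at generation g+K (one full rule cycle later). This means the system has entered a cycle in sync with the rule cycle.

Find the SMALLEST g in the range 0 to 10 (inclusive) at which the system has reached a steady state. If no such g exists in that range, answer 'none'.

Gen 0: 0010101100
Gen 1 (rule 137): 1000001001
Gen 2 (rule 54): 1100011111
Gen 3 (rule 89): 1111010001
Gen 4 (rule 137): 1110000100
Gen 5 (rule 54): 0001001110
Gen 6 (rule 89): 1100101011
Gen 7 (rule 137): 1000000010
Gen 8 (rule 54): 1100000111
Gen 9 (rule 89): 1111110101
Gen 10 (rule 137): 1111100000
Gen 11 (rule 54): 0000010000
Gen 12 (rule 89): 1111001111
Gen 13 (rule 137): 1110001110

Answer: none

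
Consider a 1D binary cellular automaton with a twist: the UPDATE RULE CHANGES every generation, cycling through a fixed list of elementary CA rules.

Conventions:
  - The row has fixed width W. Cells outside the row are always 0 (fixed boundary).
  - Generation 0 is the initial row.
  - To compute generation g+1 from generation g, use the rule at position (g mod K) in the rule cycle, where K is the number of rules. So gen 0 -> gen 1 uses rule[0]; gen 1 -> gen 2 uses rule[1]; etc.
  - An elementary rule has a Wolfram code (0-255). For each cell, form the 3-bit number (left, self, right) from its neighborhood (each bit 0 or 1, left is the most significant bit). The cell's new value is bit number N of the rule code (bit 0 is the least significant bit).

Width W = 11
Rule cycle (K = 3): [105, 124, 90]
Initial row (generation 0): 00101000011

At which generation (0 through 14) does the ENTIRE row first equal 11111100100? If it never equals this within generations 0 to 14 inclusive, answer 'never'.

Gen 0: 00101000011
Gen 1 (rule 105): 10010011011
Gen 2 (rule 124): 11011011111
Gen 3 (rule 90): 11011010001
Gen 4 (rule 105): 11111100100
Gen 5 (rule 124): 10000110110
Gen 6 (rule 90): 01001110111
Gen 7 (rule 105): 00001011101
Gen 8 (rule 124): 00001110111
Gen 9 (rule 90): 00011010101
Gen 10 (rule 105): 11011101010
Gen 11 (rule 124): 11110111111
Gen 12 (rule 90): 10010100001
Gen 13 (rule 105): 00001001100
Gen 14 (rule 124): 00001101110

Answer: 4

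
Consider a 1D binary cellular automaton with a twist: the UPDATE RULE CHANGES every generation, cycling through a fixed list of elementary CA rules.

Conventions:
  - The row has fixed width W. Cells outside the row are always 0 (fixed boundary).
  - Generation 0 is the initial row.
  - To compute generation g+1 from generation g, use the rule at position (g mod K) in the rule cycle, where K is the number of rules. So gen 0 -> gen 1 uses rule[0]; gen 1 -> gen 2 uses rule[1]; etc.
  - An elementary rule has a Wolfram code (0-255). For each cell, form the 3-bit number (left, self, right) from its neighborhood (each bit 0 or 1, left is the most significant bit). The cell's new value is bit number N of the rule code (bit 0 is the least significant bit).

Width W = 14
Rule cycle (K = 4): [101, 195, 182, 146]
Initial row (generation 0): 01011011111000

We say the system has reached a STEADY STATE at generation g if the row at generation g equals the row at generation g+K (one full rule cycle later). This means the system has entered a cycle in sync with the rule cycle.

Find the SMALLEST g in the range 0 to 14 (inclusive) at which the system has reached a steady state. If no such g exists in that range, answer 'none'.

Gen 0: 01011011111000
Gen 1 (rule 101): 01101100001011
Gen 2 (rule 195): 10100101110001
Gen 3 (rule 182): 11111110101011
Gen 4 (rule 146): 01111100000000
Gen 5 (rule 101): 00000101111111
Gen 6 (rule 195): 11111000111111
Gen 7 (rule 182): 01110101011110
Gen 8 (rule 146): 10100000001101
Gen 9 (rule 101): 11101111100111
Gen 10 (rule 195): 01100111101011
Gen 11 (rule 182): 10011011011100
Gen 12 (rule 146): 01100000001010
Gen 13 (rule 101): 00101111101110
Gen 14 (rule 195): 11000111100110
Gen 15 (rule 182): 00101011011001
Gen 16 (rule 146): 01000000000110
Gen 17 (rule 101): 01011111110010
Gen 18 (rule 195): 10001111110100

Answer: none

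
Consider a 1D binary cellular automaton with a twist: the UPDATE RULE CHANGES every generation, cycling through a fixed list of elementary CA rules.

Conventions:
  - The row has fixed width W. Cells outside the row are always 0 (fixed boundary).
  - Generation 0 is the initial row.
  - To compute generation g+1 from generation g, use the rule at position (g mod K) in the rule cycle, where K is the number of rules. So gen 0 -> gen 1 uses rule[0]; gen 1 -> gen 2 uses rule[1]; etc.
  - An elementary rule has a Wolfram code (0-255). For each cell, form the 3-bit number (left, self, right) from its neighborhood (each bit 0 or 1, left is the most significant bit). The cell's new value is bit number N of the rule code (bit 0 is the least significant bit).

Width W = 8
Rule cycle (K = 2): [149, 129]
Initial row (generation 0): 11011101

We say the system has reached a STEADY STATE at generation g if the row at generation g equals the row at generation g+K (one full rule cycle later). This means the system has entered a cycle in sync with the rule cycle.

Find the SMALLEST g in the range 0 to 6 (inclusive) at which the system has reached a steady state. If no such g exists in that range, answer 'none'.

Answer: none

Derivation:
Gen 0: 11011101
Gen 1 (rule 149): 00001001
Gen 2 (rule 129): 11100000
Gen 3 (rule 149): 01011111
Gen 4 (rule 129): 00001110
Gen 5 (rule 149): 11100101
Gen 6 (rule 129): 01000000
Gen 7 (rule 149): 01111111
Gen 8 (rule 129): 00111110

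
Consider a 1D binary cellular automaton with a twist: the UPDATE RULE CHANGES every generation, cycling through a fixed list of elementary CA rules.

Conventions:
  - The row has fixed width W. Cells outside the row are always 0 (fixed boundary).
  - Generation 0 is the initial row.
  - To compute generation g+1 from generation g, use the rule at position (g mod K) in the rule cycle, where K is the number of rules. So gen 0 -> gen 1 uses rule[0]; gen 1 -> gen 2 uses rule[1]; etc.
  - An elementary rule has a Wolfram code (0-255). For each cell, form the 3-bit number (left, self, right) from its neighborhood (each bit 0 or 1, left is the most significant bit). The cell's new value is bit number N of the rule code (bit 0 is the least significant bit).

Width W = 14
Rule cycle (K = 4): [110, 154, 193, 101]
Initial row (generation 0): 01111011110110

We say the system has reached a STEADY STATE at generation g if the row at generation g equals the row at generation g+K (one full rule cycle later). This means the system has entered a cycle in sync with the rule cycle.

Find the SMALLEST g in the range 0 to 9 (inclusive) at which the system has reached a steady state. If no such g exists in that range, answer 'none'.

Answer: none

Derivation:
Gen 0: 01111011110110
Gen 1 (rule 110): 11001110011110
Gen 2 (rule 154): 10111101111101
Gen 3 (rule 193): 00011100111100
Gen 4 (rule 101): 11000100000101
Gen 5 (rule 110): 11001100001111
Gen 6 (rule 154): 10111010011110
Gen 7 (rule 193): 00011000001110
Gen 8 (rule 101): 11001011100010
Gen 9 (rule 110): 11011110100110
Gen 10 (rule 154): 10011100011101
Gen 11 (rule 193): 00001101001100
Gen 12 (rule 101): 11100111000101
Gen 13 (rule 110): 10101101001111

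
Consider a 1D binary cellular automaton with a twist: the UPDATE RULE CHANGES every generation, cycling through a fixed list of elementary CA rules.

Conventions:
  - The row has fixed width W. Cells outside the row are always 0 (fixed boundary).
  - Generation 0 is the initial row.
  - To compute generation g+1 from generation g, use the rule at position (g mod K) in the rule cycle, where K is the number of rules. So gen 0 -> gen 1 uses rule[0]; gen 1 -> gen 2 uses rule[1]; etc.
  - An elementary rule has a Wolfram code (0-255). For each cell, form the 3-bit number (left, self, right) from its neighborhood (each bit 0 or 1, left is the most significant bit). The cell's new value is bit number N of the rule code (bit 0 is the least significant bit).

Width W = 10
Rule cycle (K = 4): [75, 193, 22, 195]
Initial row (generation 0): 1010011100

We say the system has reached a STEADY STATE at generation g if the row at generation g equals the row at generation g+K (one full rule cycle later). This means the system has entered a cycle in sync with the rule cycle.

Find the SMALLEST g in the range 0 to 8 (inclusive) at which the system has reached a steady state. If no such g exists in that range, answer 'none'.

Gen 0: 1010011100
Gen 1 (rule 75): 0000110101
Gen 2 (rule 193): 1110010000
Gen 3 (rule 22): 0001111000
Gen 4 (rule 195): 1110111011
Gen 5 (rule 75): 1010101011
Gen 6 (rule 193): 0000000001
Gen 7 (rule 22): 0000000011
Gen 8 (rule 195): 1111111101
Gen 9 (rule 75): 1000000100
Gen 10 (rule 193): 0011110001
Gen 11 (rule 22): 0100001011
Gen 12 (rule 195): 1001110001

Answer: none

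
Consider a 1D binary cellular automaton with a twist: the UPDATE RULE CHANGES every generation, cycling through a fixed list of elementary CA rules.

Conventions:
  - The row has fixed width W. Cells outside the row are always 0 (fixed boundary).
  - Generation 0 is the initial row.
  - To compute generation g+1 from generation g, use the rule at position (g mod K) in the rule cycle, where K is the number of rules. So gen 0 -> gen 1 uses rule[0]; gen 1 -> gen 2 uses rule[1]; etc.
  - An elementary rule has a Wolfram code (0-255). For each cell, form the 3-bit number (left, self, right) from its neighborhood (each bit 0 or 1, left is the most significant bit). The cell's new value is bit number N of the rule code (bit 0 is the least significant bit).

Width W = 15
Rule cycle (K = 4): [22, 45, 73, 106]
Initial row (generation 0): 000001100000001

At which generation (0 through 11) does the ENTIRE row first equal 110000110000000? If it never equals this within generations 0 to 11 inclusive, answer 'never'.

Answer: 9

Derivation:
Gen 0: 000001100000001
Gen 1 (rule 22): 000010010000011
Gen 2 (rule 45): 111010010111010
Gen 3 (rule 73): 101000000101000
Gen 4 (rule 106): 010000001010000
Gen 5 (rule 22): 111000011011000
Gen 6 (rule 45): 100011010110011
Gen 7 (rule 73): 001011000110011
Gen 8 (rule 106): 010111001110111
Gen 9 (rule 22): 110000110000000
Gen 10 (rule 45): 100110100111111
Gen 11 (rule 73): 000110000100001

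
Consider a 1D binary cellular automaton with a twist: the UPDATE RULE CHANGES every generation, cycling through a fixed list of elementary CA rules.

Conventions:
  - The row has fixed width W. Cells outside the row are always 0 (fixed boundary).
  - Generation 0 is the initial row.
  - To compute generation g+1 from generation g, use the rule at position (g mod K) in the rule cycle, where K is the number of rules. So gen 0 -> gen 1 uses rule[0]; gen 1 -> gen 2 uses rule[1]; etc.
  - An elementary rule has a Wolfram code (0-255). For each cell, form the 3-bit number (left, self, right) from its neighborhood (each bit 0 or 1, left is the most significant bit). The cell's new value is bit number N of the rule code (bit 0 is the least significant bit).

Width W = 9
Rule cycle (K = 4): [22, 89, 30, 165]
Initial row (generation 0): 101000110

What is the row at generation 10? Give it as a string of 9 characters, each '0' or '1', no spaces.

Answer: 111010001

Derivation:
Gen 0: 101000110
Gen 1 (rule 22): 101101001
Gen 2 (rule 89): 001100100
Gen 3 (rule 30): 011011110
Gen 4 (rule 165): 000101100
Gen 5 (rule 22): 001100010
Gen 6 (rule 89): 101111001
Gen 7 (rule 30): 101000111
Gen 8 (rule 165): 111010010
Gen 9 (rule 22): 000011111
Gen 10 (rule 89): 111010001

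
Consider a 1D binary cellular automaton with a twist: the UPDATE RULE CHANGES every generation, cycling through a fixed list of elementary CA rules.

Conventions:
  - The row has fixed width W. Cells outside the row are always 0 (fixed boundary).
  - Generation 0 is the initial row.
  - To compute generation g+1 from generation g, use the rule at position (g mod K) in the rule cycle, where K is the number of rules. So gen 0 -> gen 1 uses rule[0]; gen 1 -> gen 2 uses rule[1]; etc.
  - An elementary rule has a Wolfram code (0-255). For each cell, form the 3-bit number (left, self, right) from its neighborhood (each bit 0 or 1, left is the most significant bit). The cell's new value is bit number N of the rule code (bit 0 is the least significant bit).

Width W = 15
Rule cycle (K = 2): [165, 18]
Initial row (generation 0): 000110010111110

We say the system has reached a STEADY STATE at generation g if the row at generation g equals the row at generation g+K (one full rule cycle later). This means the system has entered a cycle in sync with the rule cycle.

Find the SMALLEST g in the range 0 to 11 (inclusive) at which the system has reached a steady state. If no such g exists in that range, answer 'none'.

Gen 0: 000110010111110
Gen 1 (rule 165): 110000011011100
Gen 2 (rule 18): 001000100000010
Gen 3 (rule 165): 101010101111010
Gen 4 (rule 18): 000000000000001
Gen 5 (rule 165): 111111111111101
Gen 6 (rule 18): 000000000000000
Gen 7 (rule 165): 111111111111111
Gen 8 (rule 18): 000000000000000
Gen 9 (rule 165): 111111111111111
Gen 10 (rule 18): 000000000000000
Gen 11 (rule 165): 111111111111111
Gen 12 (rule 18): 000000000000000
Gen 13 (rule 165): 111111111111111

Answer: 6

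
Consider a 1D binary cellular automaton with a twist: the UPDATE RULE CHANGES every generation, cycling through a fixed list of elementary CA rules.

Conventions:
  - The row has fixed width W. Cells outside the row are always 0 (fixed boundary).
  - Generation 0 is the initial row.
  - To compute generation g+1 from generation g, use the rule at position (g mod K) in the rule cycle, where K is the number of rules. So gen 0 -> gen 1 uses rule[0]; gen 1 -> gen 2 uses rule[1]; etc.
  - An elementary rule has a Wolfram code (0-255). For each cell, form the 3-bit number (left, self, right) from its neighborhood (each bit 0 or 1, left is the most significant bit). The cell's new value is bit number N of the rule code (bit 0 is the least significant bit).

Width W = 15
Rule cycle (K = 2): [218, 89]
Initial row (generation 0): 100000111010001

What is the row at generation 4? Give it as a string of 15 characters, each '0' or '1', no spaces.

Answer: 010110100011001

Derivation:
Gen 0: 100000111010001
Gen 1 (rule 218): 010001111001010
Gen 2 (rule 89): 001101001100001
Gen 3 (rule 218): 011100111110010
Gen 4 (rule 89): 010110100011001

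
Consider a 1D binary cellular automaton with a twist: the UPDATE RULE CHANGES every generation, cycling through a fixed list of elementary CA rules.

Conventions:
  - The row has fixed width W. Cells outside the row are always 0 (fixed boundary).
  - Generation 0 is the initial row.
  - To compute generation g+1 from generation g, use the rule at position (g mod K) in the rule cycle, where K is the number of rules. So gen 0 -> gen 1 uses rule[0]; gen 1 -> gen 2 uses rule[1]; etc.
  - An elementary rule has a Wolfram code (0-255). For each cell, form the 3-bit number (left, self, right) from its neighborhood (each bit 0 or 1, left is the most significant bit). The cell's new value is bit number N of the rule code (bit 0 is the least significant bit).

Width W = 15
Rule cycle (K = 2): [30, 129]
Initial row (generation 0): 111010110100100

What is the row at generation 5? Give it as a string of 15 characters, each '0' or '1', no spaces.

Answer: 011111001000000

Derivation:
Gen 0: 111010110100100
Gen 1 (rule 30): 100010100111110
Gen 2 (rule 129): 001000000011100
Gen 3 (rule 30): 011100000110010
Gen 4 (rule 129): 001001110000000
Gen 5 (rule 30): 011111001000000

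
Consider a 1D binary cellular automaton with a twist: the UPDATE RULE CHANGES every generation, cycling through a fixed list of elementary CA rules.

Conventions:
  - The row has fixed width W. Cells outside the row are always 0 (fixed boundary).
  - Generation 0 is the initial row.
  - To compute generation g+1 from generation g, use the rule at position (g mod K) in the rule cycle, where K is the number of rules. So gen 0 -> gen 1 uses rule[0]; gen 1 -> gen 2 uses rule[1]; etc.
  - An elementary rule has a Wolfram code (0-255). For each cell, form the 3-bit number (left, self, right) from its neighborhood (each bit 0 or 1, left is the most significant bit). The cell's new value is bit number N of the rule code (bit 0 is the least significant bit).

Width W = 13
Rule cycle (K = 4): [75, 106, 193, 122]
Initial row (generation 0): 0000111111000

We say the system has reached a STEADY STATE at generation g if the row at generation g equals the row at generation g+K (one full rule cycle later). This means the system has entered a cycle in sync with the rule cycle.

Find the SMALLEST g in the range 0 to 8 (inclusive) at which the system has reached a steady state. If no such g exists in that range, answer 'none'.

Gen 0: 0000111111000
Gen 1 (rule 75): 1111100001011
Gen 2 (rule 106): 1000100010111
Gen 3 (rule 193): 0010001000011
Gen 4 (rule 122): 0101010100111
Gen 5 (rule 75): 1000000001101
Gen 6 (rule 106): 0000000011110
Gen 7 (rule 193): 1111111001110
Gen 8 (rule 122): 1000001111011
Gen 9 (rule 75): 0011111001011
Gen 10 (rule 106): 0110001010111
Gen 11 (rule 193): 0010100000011
Gen 12 (rule 122): 0101010000111

Answer: none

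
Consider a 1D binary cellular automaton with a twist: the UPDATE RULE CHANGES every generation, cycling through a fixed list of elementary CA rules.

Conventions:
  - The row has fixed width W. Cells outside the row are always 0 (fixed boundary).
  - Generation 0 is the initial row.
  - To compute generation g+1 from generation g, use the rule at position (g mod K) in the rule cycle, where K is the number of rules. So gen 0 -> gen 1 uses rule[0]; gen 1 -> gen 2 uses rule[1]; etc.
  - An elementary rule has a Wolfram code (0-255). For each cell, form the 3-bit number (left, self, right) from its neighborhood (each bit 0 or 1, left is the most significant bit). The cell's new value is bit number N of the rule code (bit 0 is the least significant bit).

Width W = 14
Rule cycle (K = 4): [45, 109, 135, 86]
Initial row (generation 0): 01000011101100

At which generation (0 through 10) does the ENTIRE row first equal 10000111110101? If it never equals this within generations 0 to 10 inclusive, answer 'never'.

Gen 0: 01000011101100
Gen 1 (rule 45): 01011010011001
Gen 2 (rule 109): 01111110011001
Gen 3 (rule 135): 10111100100011
Gen 4 (rule 86): 10000111110101
Gen 5 (rule 45): 10110100001111
Gen 6 (rule 109): 11111101101001
Gen 7 (rule 135): 01111000001011
Gen 8 (rule 86): 10001100011001
Gen 9 (rule 45): 10101001010001
Gen 10 (rule 109): 11111001110101

Answer: 4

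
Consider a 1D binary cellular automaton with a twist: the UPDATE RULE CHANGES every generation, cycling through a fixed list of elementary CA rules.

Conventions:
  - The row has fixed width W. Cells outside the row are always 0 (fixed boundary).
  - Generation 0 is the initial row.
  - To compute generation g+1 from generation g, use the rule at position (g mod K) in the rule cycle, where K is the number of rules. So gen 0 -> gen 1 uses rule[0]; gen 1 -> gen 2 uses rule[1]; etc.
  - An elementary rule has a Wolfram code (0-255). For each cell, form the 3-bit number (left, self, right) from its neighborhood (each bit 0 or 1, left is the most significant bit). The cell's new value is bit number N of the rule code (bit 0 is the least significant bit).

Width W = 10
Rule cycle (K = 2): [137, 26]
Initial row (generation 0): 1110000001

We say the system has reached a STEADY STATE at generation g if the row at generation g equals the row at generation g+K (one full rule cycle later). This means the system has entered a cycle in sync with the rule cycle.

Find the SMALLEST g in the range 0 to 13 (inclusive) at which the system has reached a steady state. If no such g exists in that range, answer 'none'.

Gen 0: 1110000001
Gen 1 (rule 137): 1100111100
Gen 2 (rule 26): 1011100010
Gen 3 (rule 137): 0011001000
Gen 4 (rule 26): 0110110100
Gen 5 (rule 137): 0100100001
Gen 6 (rule 26): 1011010010
Gen 7 (rule 137): 0010000000
Gen 8 (rule 26): 0101000000
Gen 9 (rule 137): 0000011111
Gen 10 (rule 26): 0000110000
Gen 11 (rule 137): 1110100111
Gen 12 (rule 26): 1000011100
Gen 13 (rule 137): 0011011001
Gen 14 (rule 26): 0110010110
Gen 15 (rule 137): 0100000100

Answer: none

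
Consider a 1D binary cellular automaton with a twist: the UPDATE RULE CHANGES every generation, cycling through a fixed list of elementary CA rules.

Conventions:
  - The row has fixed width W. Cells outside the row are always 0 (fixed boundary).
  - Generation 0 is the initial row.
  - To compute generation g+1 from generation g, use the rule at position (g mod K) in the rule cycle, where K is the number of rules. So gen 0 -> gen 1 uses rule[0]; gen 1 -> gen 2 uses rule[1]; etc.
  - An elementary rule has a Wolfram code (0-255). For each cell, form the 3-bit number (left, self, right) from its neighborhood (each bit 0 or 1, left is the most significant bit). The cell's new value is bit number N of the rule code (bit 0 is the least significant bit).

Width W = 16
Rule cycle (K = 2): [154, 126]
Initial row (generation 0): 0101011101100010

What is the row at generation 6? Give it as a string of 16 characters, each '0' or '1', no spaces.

Gen 0: 0101011101100010
Gen 1 (rule 154): 1000011001010101
Gen 2 (rule 126): 1100111111111111
Gen 3 (rule 154): 1011111111111110
Gen 4 (rule 126): 1110000000000011
Gen 5 (rule 154): 1101000000000110
Gen 6 (rule 126): 1111100000001111

Answer: 1111100000001111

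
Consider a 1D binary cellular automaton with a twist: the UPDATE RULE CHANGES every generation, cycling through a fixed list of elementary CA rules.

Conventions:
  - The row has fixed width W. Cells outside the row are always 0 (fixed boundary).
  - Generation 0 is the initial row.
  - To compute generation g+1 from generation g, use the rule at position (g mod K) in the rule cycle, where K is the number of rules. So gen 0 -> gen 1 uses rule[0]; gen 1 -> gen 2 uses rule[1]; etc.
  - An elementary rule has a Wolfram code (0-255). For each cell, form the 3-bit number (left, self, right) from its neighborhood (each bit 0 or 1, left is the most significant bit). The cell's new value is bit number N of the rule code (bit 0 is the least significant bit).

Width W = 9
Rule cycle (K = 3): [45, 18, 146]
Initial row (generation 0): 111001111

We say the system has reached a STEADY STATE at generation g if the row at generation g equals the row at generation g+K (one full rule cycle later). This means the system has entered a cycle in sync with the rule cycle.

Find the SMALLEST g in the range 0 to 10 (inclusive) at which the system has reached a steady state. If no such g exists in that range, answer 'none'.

Gen 0: 111001111
Gen 1 (rule 45): 100001000
Gen 2 (rule 18): 010010100
Gen 3 (rule 146): 101100010
Gen 4 (rule 45): 111001010
Gen 5 (rule 18): 000110001
Gen 6 (rule 146): 001001010
Gen 7 (rule 45): 101001110
Gen 8 (rule 18): 000110001
Gen 9 (rule 146): 001001010
Gen 10 (rule 45): 101001110
Gen 11 (rule 18): 000110001
Gen 12 (rule 146): 001001010
Gen 13 (rule 45): 101001110

Answer: 5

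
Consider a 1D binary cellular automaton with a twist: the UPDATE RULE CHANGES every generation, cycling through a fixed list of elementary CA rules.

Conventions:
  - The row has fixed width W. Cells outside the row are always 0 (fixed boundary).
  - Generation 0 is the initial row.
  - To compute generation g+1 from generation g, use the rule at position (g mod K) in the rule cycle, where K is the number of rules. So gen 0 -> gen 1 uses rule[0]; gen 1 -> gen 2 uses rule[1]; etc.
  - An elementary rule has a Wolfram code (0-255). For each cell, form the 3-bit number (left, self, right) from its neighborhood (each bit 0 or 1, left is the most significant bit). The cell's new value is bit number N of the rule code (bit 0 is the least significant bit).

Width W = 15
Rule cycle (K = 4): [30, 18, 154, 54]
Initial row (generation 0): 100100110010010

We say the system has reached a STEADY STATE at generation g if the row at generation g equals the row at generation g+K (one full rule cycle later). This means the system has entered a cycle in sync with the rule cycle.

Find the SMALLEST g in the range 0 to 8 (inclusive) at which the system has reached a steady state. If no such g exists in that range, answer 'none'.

Answer: 2

Derivation:
Gen 0: 100100110010010
Gen 1 (rule 30): 111111101111111
Gen 2 (rule 18): 000000000000000
Gen 3 (rule 154): 000000000000000
Gen 4 (rule 54): 000000000000000
Gen 5 (rule 30): 000000000000000
Gen 6 (rule 18): 000000000000000
Gen 7 (rule 154): 000000000000000
Gen 8 (rule 54): 000000000000000
Gen 9 (rule 30): 000000000000000
Gen 10 (rule 18): 000000000000000
Gen 11 (rule 154): 000000000000000
Gen 12 (rule 54): 000000000000000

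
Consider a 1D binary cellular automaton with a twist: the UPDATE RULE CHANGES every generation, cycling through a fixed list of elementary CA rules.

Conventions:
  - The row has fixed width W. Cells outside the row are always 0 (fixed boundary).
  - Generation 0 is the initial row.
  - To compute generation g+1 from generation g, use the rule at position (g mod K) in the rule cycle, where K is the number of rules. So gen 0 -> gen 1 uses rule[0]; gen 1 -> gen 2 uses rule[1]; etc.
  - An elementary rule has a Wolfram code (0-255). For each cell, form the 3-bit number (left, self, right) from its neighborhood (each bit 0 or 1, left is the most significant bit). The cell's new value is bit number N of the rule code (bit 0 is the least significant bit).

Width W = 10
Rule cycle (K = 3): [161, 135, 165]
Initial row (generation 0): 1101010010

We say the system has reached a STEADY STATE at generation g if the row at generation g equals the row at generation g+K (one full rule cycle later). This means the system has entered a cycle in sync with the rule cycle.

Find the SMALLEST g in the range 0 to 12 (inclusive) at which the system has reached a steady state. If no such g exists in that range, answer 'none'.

Gen 0: 1101010010
Gen 1 (rule 161): 0010100000
Gen 2 (rule 135): 1110101111
Gen 3 (rule 165): 0101110110
Gen 4 (rule 161): 0010101000
Gen 5 (rule 135): 1110101011
Gen 6 (rule 165): 0101111100
Gen 7 (rule 161): 0010111001
Gen 8 (rule 135): 1110010011
Gen 9 (rule 165): 0100010000
Gen 10 (rule 161): 0001000111
Gen 11 (rule 135): 1111011010
Gen 12 (rule 165): 0110100110
Gen 13 (rule 161): 0001000000
Gen 14 (rule 135): 1111011111
Gen 15 (rule 165): 0110101110

Answer: none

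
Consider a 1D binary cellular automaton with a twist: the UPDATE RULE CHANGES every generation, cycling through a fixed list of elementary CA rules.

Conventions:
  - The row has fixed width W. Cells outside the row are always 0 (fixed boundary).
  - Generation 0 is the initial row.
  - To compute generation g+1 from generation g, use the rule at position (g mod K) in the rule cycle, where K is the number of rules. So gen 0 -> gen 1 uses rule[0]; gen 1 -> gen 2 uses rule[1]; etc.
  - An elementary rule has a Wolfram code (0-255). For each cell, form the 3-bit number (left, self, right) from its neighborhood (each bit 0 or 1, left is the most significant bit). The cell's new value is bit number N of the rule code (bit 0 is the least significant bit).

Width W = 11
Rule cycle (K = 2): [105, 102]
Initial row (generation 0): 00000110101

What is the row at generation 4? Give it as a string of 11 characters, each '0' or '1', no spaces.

Gen 0: 00000110101
Gen 1 (rule 105): 11110111010
Gen 2 (rule 102): 00011001110
Gen 3 (rule 105): 11011001010
Gen 4 (rule 102): 01101011110

Answer: 01101011110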